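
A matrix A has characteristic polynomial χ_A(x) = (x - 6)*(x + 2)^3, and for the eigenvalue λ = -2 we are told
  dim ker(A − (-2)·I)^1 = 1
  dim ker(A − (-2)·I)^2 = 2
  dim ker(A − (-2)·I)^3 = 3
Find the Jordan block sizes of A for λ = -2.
Block sizes for λ = -2: [3]

From the dimensions of kernels of powers, the number of Jordan blocks of size at least j is d_j − d_{j−1} where d_j = dim ker(N^j) (with d_0 = 0). Computing the differences gives [1, 1, 1].
The number of blocks of size exactly k is (#blocks of size ≥ k) − (#blocks of size ≥ k + 1), so the partition is: 1 block(s) of size 3.
In nonincreasing order the block sizes are [3].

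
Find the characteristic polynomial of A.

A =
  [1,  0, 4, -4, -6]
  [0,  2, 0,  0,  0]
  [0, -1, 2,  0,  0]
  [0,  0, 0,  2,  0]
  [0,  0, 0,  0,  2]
x^5 - 9*x^4 + 32*x^3 - 56*x^2 + 48*x - 16

Expanding det(x·I − A) (e.g. by cofactor expansion or by noting that A is similar to its Jordan form J, which has the same characteristic polynomial as A) gives
  χ_A(x) = x^5 - 9*x^4 + 32*x^3 - 56*x^2 + 48*x - 16
which factors as (x - 2)^4*(x - 1). The eigenvalues (with algebraic multiplicities) are λ = 1 with multiplicity 1, λ = 2 with multiplicity 4.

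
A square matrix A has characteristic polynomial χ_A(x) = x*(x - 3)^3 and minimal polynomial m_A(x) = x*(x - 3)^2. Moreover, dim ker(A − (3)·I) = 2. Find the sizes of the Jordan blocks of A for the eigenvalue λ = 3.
Block sizes for λ = 3: [2, 1]

Step 1 — from the characteristic polynomial, algebraic multiplicity of λ = 3 is 3. From dim ker(A − (3)·I) = 2, there are exactly 2 Jordan blocks for λ = 3.
Step 2 — from the minimal polynomial, the factor (x − 3)^2 tells us the largest block for λ = 3 has size 2.
Step 3 — with total size 3, 2 blocks, and largest block 2, the block sizes (in nonincreasing order) are [2, 1].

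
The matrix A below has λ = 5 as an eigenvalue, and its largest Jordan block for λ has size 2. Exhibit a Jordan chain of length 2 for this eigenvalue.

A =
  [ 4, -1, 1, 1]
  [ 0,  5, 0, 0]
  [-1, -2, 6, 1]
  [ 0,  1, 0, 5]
A Jordan chain for λ = 5 of length 2:
v_1 = (-1, 0, -1, 0)ᵀ
v_2 = (1, 0, 0, 0)ᵀ

Let N = A − (5)·I. We want v_2 with N^2 v_2 = 0 but N^1 v_2 ≠ 0; then v_{j-1} := N · v_j for j = 2, …, 2.

Pick v_2 = (1, 0, 0, 0)ᵀ.
Then v_1 = N · v_2 = (-1, 0, -1, 0)ᵀ.

Sanity check: (A − (5)·I) v_1 = (0, 0, 0, 0)ᵀ = 0. ✓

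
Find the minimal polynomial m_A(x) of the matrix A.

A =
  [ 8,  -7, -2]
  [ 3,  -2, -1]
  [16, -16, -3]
x^3 - 3*x^2 + 3*x - 1

The characteristic polynomial is χ_A(x) = (x - 1)^3, so the eigenvalues are known. The minimal polynomial is
  m_A(x) = Π_λ (x − λ)^{k_λ}
where k_λ is the size of the *largest* Jordan block for λ (equivalently, the smallest k with (A − λI)^k v = 0 for every generalised eigenvector v of λ).

  λ = 1: largest Jordan block has size 3, contributing (x − 1)^3

So m_A(x) = (x - 1)^3 = x^3 - 3*x^2 + 3*x - 1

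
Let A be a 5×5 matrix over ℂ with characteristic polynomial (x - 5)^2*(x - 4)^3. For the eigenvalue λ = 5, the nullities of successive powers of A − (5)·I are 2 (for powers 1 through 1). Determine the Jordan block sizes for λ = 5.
Block sizes for λ = 5: [1, 1]

From the dimensions of kernels of powers, the number of Jordan blocks of size at least j is d_j − d_{j−1} where d_j = dim ker(N^j) (with d_0 = 0). Computing the differences gives [2].
The number of blocks of size exactly k is (#blocks of size ≥ k) − (#blocks of size ≥ k + 1), so the partition is: 2 block(s) of size 1.
In nonincreasing order the block sizes are [1, 1].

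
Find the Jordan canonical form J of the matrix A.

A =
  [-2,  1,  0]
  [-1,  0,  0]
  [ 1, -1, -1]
J_2(-1) ⊕ J_1(-1)

The characteristic polynomial is
  det(x·I − A) = x^3 + 3*x^2 + 3*x + 1 = (x + 1)^3

Eigenvalues and multiplicities (the geometric multiplicity of λ is n − rank(A − λI), which equals the number of Jordan blocks for λ):
  λ = -1: algebraic multiplicity = 3, geometric multiplicity = 2

Determining the block sizes for each eigenvalue:
  λ = -1: 2 blocks summing to 3 forces exactly one block of size 2 and the rest size 1 → block sizes [2, 1]

Assembling the blocks gives a Jordan form
J =
  [-1,  1,  0]
  [ 0, -1,  0]
  [ 0,  0, -1]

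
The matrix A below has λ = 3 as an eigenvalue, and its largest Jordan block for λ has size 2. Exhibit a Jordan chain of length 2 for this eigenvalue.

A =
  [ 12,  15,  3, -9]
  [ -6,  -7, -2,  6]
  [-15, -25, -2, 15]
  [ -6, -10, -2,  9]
A Jordan chain for λ = 3 of length 2:
v_1 = (9, -6, -15, -6)ᵀ
v_2 = (1, 0, 0, 0)ᵀ

Let N = A − (3)·I. We want v_2 with N^2 v_2 = 0 but N^1 v_2 ≠ 0; then v_{j-1} := N · v_j for j = 2, …, 2.

Pick v_2 = (1, 0, 0, 0)ᵀ.
Then v_1 = N · v_2 = (9, -6, -15, -6)ᵀ.

Sanity check: (A − (3)·I) v_1 = (0, 0, 0, 0)ᵀ = 0. ✓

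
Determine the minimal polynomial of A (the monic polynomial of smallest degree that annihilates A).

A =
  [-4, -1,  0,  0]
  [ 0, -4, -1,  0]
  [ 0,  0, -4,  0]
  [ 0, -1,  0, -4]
x^3 + 12*x^2 + 48*x + 64

The characteristic polynomial is χ_A(x) = (x + 4)^4, so the eigenvalues are known. The minimal polynomial is
  m_A(x) = Π_λ (x − λ)^{k_λ}
where k_λ is the size of the *largest* Jordan block for λ (equivalently, the smallest k with (A − λI)^k v = 0 for every generalised eigenvector v of λ).

  λ = -4: largest Jordan block has size 3, contributing (x + 4)^3

So m_A(x) = (x + 4)^3 = x^3 + 12*x^2 + 48*x + 64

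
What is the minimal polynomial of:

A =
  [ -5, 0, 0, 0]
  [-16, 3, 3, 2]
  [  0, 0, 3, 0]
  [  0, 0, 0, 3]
x^3 - x^2 - 21*x + 45

The characteristic polynomial is χ_A(x) = (x - 3)^3*(x + 5), so the eigenvalues are known. The minimal polynomial is
  m_A(x) = Π_λ (x − λ)^{k_λ}
where k_λ is the size of the *largest* Jordan block for λ (equivalently, the smallest k with (A − λI)^k v = 0 for every generalised eigenvector v of λ).

  λ = -5: largest Jordan block has size 1, contributing (x + 5)
  λ = 3: largest Jordan block has size 2, contributing (x − 3)^2

So m_A(x) = (x - 3)^2*(x + 5) = x^3 - x^2 - 21*x + 45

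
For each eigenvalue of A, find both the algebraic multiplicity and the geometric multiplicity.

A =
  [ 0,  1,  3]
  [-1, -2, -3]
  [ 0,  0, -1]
λ = -1: alg = 3, geom = 2

Step 1 — factor the characteristic polynomial to read off the algebraic multiplicities:
  χ_A(x) = (x + 1)^3

Step 2 — compute geometric multiplicities via the rank-nullity identity g(λ) = n − rank(A − λI):
  rank(A − (-1)·I) = 1, so dim ker(A − (-1)·I) = n − 1 = 2

Summary:
  λ = -1: algebraic multiplicity = 3, geometric multiplicity = 2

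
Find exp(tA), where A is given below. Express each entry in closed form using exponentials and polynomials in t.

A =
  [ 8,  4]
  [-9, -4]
e^{tA} =
  [6*t*exp(2*t) + exp(2*t), 4*t*exp(2*t)]
  [-9*t*exp(2*t), -6*t*exp(2*t) + exp(2*t)]

Strategy: write A = P · J · P⁻¹ where J is a Jordan canonical form, so e^{tA} = P · e^{tJ} · P⁻¹, and e^{tJ} can be computed block-by-block.

A has Jordan form
J =
  [2, 1]
  [0, 2]
(up to reordering of blocks).

Per-block formulas:
  For a 2×2 Jordan block J_2(2): exp(t · J_2(2)) = e^(2t)·(I + t·N), where N is the 2×2 nilpotent shift.

After assembling e^{tJ} and conjugating by P, we get:

e^{tA} =
  [6*t*exp(2*t) + exp(2*t), 4*t*exp(2*t)]
  [-9*t*exp(2*t), -6*t*exp(2*t) + exp(2*t)]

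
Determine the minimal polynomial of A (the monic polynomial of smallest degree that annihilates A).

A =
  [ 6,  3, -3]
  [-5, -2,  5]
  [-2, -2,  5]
x^2 - 6*x + 9

The characteristic polynomial is χ_A(x) = (x - 3)^3, so the eigenvalues are known. The minimal polynomial is
  m_A(x) = Π_λ (x − λ)^{k_λ}
where k_λ is the size of the *largest* Jordan block for λ (equivalently, the smallest k with (A − λI)^k v = 0 for every generalised eigenvector v of λ).

  λ = 3: largest Jordan block has size 2, contributing (x − 3)^2

So m_A(x) = (x - 3)^2 = x^2 - 6*x + 9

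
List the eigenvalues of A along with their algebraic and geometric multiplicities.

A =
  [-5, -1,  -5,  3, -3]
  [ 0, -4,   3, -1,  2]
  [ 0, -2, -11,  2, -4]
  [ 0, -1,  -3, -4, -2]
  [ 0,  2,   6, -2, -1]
λ = -5: alg = 5, geom = 3

Step 1 — factor the characteristic polynomial to read off the algebraic multiplicities:
  χ_A(x) = (x + 5)^5

Step 2 — compute geometric multiplicities via the rank-nullity identity g(λ) = n − rank(A − λI):
  rank(A − (-5)·I) = 2, so dim ker(A − (-5)·I) = n − 2 = 3

Summary:
  λ = -5: algebraic multiplicity = 5, geometric multiplicity = 3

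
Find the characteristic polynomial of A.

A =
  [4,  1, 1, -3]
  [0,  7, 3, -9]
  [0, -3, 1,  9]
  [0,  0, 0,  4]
x^4 - 16*x^3 + 96*x^2 - 256*x + 256

Expanding det(x·I − A) (e.g. by cofactor expansion or by noting that A is similar to its Jordan form J, which has the same characteristic polynomial as A) gives
  χ_A(x) = x^4 - 16*x^3 + 96*x^2 - 256*x + 256
which factors as (x - 4)^4. The eigenvalues (with algebraic multiplicities) are λ = 4 with multiplicity 4.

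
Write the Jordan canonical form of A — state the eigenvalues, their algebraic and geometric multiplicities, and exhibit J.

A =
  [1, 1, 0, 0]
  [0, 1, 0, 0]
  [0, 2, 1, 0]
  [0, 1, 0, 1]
J_2(1) ⊕ J_1(1) ⊕ J_1(1)

The characteristic polynomial is
  det(x·I − A) = x^4 - 4*x^3 + 6*x^2 - 4*x + 1 = (x - 1)^4

Eigenvalues and multiplicities (the geometric multiplicity of λ is n − rank(A − λI), which equals the number of Jordan blocks for λ):
  λ = 1: algebraic multiplicity = 4, geometric multiplicity = 3

Determining the block sizes for each eigenvalue:
  λ = 1: 3 blocks summing to 4 forces exactly one block of size 2 and the rest size 1 → block sizes [2, 1, 1]

Assembling the blocks gives a Jordan form
J =
  [1, 1, 0, 0]
  [0, 1, 0, 0]
  [0, 0, 1, 0]
  [0, 0, 0, 1]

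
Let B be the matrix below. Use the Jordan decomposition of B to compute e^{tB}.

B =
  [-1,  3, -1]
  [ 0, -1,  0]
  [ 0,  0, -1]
e^{tB} =
  [exp(-t), 3*t*exp(-t), -t*exp(-t)]
  [0, exp(-t), 0]
  [0, 0, exp(-t)]

Strategy: write B = P · J · P⁻¹ where J is a Jordan canonical form, so e^{tB} = P · e^{tJ} · P⁻¹, and e^{tJ} can be computed block-by-block.

B has Jordan form
J =
  [-1,  1,  0]
  [ 0, -1,  0]
  [ 0,  0, -1]
(up to reordering of blocks).

Per-block formulas:
  For a 1×1 block at λ = -1: exp(t · [-1]) = [e^(-1t)].
  For a 2×2 Jordan block J_2(-1): exp(t · J_2(-1)) = e^(-1t)·(I + t·N), where N is the 2×2 nilpotent shift.

After assembling e^{tJ} and conjugating by P, we get:

e^{tB} =
  [exp(-t), 3*t*exp(-t), -t*exp(-t)]
  [0, exp(-t), 0]
  [0, 0, exp(-t)]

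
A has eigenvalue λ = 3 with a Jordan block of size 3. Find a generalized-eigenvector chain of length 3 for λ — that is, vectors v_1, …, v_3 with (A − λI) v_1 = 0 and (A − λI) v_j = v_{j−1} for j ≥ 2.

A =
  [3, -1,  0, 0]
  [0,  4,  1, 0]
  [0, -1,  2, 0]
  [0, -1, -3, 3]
A Jordan chain for λ = 3 of length 3:
v_1 = (-1, 0, 0, 2)ᵀ
v_2 = (-1, 1, -1, -1)ᵀ
v_3 = (0, 1, 0, 0)ᵀ

Let N = A − (3)·I. We want v_3 with N^3 v_3 = 0 but N^2 v_3 ≠ 0; then v_{j-1} := N · v_j for j = 3, …, 2.

Pick v_3 = (0, 1, 0, 0)ᵀ.
Then v_2 = N · v_3 = (-1, 1, -1, -1)ᵀ.
Then v_1 = N · v_2 = (-1, 0, 0, 2)ᵀ.

Sanity check: (A − (3)·I) v_1 = (0, 0, 0, 0)ᵀ = 0. ✓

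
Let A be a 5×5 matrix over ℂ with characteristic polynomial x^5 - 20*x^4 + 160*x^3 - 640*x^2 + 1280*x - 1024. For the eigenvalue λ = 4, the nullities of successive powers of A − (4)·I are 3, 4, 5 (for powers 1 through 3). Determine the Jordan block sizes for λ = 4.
Block sizes for λ = 4: [3, 1, 1]

From the dimensions of kernels of powers, the number of Jordan blocks of size at least j is d_j − d_{j−1} where d_j = dim ker(N^j) (with d_0 = 0). Computing the differences gives [3, 1, 1].
The number of blocks of size exactly k is (#blocks of size ≥ k) − (#blocks of size ≥ k + 1), so the partition is: 2 block(s) of size 1, 1 block(s) of size 3.
In nonincreasing order the block sizes are [3, 1, 1].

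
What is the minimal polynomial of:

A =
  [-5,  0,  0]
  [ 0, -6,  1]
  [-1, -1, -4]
x^3 + 15*x^2 + 75*x + 125

The characteristic polynomial is χ_A(x) = (x + 5)^3, so the eigenvalues are known. The minimal polynomial is
  m_A(x) = Π_λ (x − λ)^{k_λ}
where k_λ is the size of the *largest* Jordan block for λ (equivalently, the smallest k with (A − λI)^k v = 0 for every generalised eigenvector v of λ).

  λ = -5: largest Jordan block has size 3, contributing (x + 5)^3

So m_A(x) = (x + 5)^3 = x^3 + 15*x^2 + 75*x + 125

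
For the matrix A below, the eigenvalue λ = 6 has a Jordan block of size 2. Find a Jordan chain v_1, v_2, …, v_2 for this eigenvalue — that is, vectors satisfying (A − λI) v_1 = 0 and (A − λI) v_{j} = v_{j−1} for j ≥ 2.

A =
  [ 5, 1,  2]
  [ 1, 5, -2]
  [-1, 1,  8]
A Jordan chain for λ = 6 of length 2:
v_1 = (-1, 1, -1)ᵀ
v_2 = (1, 0, 0)ᵀ

Let N = A − (6)·I. We want v_2 with N^2 v_2 = 0 but N^1 v_2 ≠ 0; then v_{j-1} := N · v_j for j = 2, …, 2.

Pick v_2 = (1, 0, 0)ᵀ.
Then v_1 = N · v_2 = (-1, 1, -1)ᵀ.

Sanity check: (A − (6)·I) v_1 = (0, 0, 0)ᵀ = 0. ✓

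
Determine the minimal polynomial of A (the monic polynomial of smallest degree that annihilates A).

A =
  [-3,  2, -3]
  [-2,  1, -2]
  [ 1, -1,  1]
x^3 + x^2

The characteristic polynomial is χ_A(x) = x^2*(x + 1), so the eigenvalues are known. The minimal polynomial is
  m_A(x) = Π_λ (x − λ)^{k_λ}
where k_λ is the size of the *largest* Jordan block for λ (equivalently, the smallest k with (A − λI)^k v = 0 for every generalised eigenvector v of λ).

  λ = -1: largest Jordan block has size 1, contributing (x + 1)
  λ = 0: largest Jordan block has size 2, contributing (x − 0)^2

So m_A(x) = x^2*(x + 1) = x^3 + x^2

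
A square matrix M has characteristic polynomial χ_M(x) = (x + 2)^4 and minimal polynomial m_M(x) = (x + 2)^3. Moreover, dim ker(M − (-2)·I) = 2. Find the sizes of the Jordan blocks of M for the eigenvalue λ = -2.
Block sizes for λ = -2: [3, 1]

Step 1 — from the characteristic polynomial, algebraic multiplicity of λ = -2 is 4. From dim ker(M − (-2)·I) = 2, there are exactly 2 Jordan blocks for λ = -2.
Step 2 — from the minimal polynomial, the factor (x + 2)^3 tells us the largest block for λ = -2 has size 3.
Step 3 — with total size 4, 2 blocks, and largest block 3, the block sizes (in nonincreasing order) are [3, 1].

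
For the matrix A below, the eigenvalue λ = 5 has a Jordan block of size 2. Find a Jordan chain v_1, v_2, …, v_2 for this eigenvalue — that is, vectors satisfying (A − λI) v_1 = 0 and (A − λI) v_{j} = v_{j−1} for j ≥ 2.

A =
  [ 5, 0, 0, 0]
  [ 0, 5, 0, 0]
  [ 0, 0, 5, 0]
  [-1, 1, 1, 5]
A Jordan chain for λ = 5 of length 2:
v_1 = (0, 0, 0, -1)ᵀ
v_2 = (1, 0, 0, 0)ᵀ

Let N = A − (5)·I. We want v_2 with N^2 v_2 = 0 but N^1 v_2 ≠ 0; then v_{j-1} := N · v_j for j = 2, …, 2.

Pick v_2 = (1, 0, 0, 0)ᵀ.
Then v_1 = N · v_2 = (0, 0, 0, -1)ᵀ.

Sanity check: (A − (5)·I) v_1 = (0, 0, 0, 0)ᵀ = 0. ✓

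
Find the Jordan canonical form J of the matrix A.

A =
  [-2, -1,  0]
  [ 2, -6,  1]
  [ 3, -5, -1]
J_3(-3)

The characteristic polynomial is
  det(x·I − A) = x^3 + 9*x^2 + 27*x + 27 = (x + 3)^3

Eigenvalues and multiplicities (the geometric multiplicity of λ is n − rank(A − λI), which equals the number of Jordan blocks for λ):
  λ = -3: algebraic multiplicity = 3, geometric multiplicity = 1

Determining the block sizes for each eigenvalue:
  λ = -3: one block (gm = 1), so the single block has size am = 3 → block sizes [3]

Assembling the blocks gives a Jordan form
J =
  [-3,  1,  0]
  [ 0, -3,  1]
  [ 0,  0, -3]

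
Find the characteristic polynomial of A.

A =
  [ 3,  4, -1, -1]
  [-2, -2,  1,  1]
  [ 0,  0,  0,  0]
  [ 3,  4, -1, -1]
x^4

Expanding det(x·I − A) (e.g. by cofactor expansion or by noting that A is similar to its Jordan form J, which has the same characteristic polynomial as A) gives
  χ_A(x) = x^4
which factors as x^4. The eigenvalues (with algebraic multiplicities) are λ = 0 with multiplicity 4.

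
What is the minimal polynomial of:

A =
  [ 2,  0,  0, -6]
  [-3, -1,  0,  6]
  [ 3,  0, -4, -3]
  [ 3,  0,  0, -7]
x^2 + 5*x + 4

The characteristic polynomial is χ_A(x) = (x + 1)^2*(x + 4)^2, so the eigenvalues are known. The minimal polynomial is
  m_A(x) = Π_λ (x − λ)^{k_λ}
where k_λ is the size of the *largest* Jordan block for λ (equivalently, the smallest k with (A − λI)^k v = 0 for every generalised eigenvector v of λ).

  λ = -4: largest Jordan block has size 1, contributing (x + 4)
  λ = -1: largest Jordan block has size 1, contributing (x + 1)

So m_A(x) = (x + 1)*(x + 4) = x^2 + 5*x + 4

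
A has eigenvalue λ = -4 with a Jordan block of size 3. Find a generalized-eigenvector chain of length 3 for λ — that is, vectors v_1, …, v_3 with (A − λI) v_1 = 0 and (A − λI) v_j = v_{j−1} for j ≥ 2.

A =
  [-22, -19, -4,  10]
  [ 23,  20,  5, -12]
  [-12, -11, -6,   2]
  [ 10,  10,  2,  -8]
A Jordan chain for λ = -4 of length 3:
v_1 = (35, -42, 7, -14)ᵀ
v_2 = (-18, 23, -12, 10)ᵀ
v_3 = (1, 0, 0, 0)ᵀ

Let N = A − (-4)·I. We want v_3 with N^3 v_3 = 0 but N^2 v_3 ≠ 0; then v_{j-1} := N · v_j for j = 3, …, 2.

Pick v_3 = (1, 0, 0, 0)ᵀ.
Then v_2 = N · v_3 = (-18, 23, -12, 10)ᵀ.
Then v_1 = N · v_2 = (35, -42, 7, -14)ᵀ.

Sanity check: (A − (-4)·I) v_1 = (0, 0, 0, 0)ᵀ = 0. ✓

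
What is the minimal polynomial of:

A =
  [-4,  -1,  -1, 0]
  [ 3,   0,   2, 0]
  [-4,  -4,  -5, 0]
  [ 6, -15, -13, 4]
x^4 + 5*x^3 - 9*x^2 - 81*x - 108

The characteristic polynomial is χ_A(x) = (x - 4)*(x + 3)^3, so the eigenvalues are known. The minimal polynomial is
  m_A(x) = Π_λ (x − λ)^{k_λ}
where k_λ is the size of the *largest* Jordan block for λ (equivalently, the smallest k with (A − λI)^k v = 0 for every generalised eigenvector v of λ).

  λ = -3: largest Jordan block has size 3, contributing (x + 3)^3
  λ = 4: largest Jordan block has size 1, contributing (x − 4)

So m_A(x) = (x - 4)*(x + 3)^3 = x^4 + 5*x^3 - 9*x^2 - 81*x - 108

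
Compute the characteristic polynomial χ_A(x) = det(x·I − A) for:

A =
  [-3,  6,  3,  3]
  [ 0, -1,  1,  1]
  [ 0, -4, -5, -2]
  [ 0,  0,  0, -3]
x^4 + 12*x^3 + 54*x^2 + 108*x + 81

Expanding det(x·I − A) (e.g. by cofactor expansion or by noting that A is similar to its Jordan form J, which has the same characteristic polynomial as A) gives
  χ_A(x) = x^4 + 12*x^3 + 54*x^2 + 108*x + 81
which factors as (x + 3)^4. The eigenvalues (with algebraic multiplicities) are λ = -3 with multiplicity 4.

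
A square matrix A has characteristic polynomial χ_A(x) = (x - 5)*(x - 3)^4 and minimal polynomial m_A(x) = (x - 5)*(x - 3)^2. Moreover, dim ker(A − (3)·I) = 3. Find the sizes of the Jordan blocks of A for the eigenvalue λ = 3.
Block sizes for λ = 3: [2, 1, 1]

Step 1 — from the characteristic polynomial, algebraic multiplicity of λ = 3 is 4. From dim ker(A − (3)·I) = 3, there are exactly 3 Jordan blocks for λ = 3.
Step 2 — from the minimal polynomial, the factor (x − 3)^2 tells us the largest block for λ = 3 has size 2.
Step 3 — with total size 4, 3 blocks, and largest block 2, the block sizes (in nonincreasing order) are [2, 1, 1].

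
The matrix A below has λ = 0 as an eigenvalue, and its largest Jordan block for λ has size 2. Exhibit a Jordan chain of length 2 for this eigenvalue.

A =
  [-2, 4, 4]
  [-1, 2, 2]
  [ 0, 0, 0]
A Jordan chain for λ = 0 of length 2:
v_1 = (-2, -1, 0)ᵀ
v_2 = (1, 0, 0)ᵀ

Let N = A − (0)·I. We want v_2 with N^2 v_2 = 0 but N^1 v_2 ≠ 0; then v_{j-1} := N · v_j for j = 2, …, 2.

Pick v_2 = (1, 0, 0)ᵀ.
Then v_1 = N · v_2 = (-2, -1, 0)ᵀ.

Sanity check: (A − (0)·I) v_1 = (0, 0, 0)ᵀ = 0. ✓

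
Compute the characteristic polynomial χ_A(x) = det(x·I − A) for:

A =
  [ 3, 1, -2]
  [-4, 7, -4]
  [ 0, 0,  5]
x^3 - 15*x^2 + 75*x - 125

Expanding det(x·I − A) (e.g. by cofactor expansion or by noting that A is similar to its Jordan form J, which has the same characteristic polynomial as A) gives
  χ_A(x) = x^3 - 15*x^2 + 75*x - 125
which factors as (x - 5)^3. The eigenvalues (with algebraic multiplicities) are λ = 5 with multiplicity 3.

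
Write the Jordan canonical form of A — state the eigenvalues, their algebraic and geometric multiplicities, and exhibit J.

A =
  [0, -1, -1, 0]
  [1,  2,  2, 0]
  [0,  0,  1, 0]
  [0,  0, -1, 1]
J_3(1) ⊕ J_1(1)

The characteristic polynomial is
  det(x·I − A) = x^4 - 4*x^3 + 6*x^2 - 4*x + 1 = (x - 1)^4

Eigenvalues and multiplicities (the geometric multiplicity of λ is n − rank(A − λI), which equals the number of Jordan blocks for λ):
  λ = 1: algebraic multiplicity = 4, geometric multiplicity = 2

Determining the block sizes for each eigenvalue:
  λ = 1: with am = 4 and gm = 2, the partition is not yet determined (e.g. several partitions of 4 into 2 parts exist). Let N = A − (1)·I. Computing rank(N^1) = 2, rank(N^2) = 1, rank(N^3) = 0; the number of blocks of size ≥ j is rank(N^{j−1}) − rank(N^j), giving [2, 1, 1]. So we have 1 block(s) of size 3, 1 block(s) of size 1 → block sizes [3, 1]

Assembling the blocks gives a Jordan form
J =
  [1, 1, 0, 0]
  [0, 1, 1, 0]
  [0, 0, 1, 0]
  [0, 0, 0, 1]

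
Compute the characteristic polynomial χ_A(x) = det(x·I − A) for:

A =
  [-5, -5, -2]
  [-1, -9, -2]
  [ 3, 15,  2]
x^3 + 12*x^2 + 48*x + 64

Expanding det(x·I − A) (e.g. by cofactor expansion or by noting that A is similar to its Jordan form J, which has the same characteristic polynomial as A) gives
  χ_A(x) = x^3 + 12*x^2 + 48*x + 64
which factors as (x + 4)^3. The eigenvalues (with algebraic multiplicities) are λ = -4 with multiplicity 3.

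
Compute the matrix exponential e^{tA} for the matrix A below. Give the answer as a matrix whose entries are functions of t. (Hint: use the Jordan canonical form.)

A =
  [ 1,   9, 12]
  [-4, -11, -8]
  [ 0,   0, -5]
e^{tA} =
  [6*t*exp(-5*t) + exp(-5*t), 9*t*exp(-5*t), 12*t*exp(-5*t)]
  [-4*t*exp(-5*t), -6*t*exp(-5*t) + exp(-5*t), -8*t*exp(-5*t)]
  [0, 0, exp(-5*t)]

Strategy: write A = P · J · P⁻¹ where J is a Jordan canonical form, so e^{tA} = P · e^{tJ} · P⁻¹, and e^{tJ} can be computed block-by-block.

A has Jordan form
J =
  [-5,  1,  0]
  [ 0, -5,  0]
  [ 0,  0, -5]
(up to reordering of blocks).

Per-block formulas:
  For a 1×1 block at λ = -5: exp(t · [-5]) = [e^(-5t)].
  For a 2×2 Jordan block J_2(-5): exp(t · J_2(-5)) = e^(-5t)·(I + t·N), where N is the 2×2 nilpotent shift.

After assembling e^{tJ} and conjugating by P, we get:

e^{tA} =
  [6*t*exp(-5*t) + exp(-5*t), 9*t*exp(-5*t), 12*t*exp(-5*t)]
  [-4*t*exp(-5*t), -6*t*exp(-5*t) + exp(-5*t), -8*t*exp(-5*t)]
  [0, 0, exp(-5*t)]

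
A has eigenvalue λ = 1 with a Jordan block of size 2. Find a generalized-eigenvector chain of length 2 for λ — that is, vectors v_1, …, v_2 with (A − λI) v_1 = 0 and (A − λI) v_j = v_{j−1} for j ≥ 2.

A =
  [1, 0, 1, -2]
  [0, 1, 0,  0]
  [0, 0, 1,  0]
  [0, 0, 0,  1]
A Jordan chain for λ = 1 of length 2:
v_1 = (1, 0, 0, 0)ᵀ
v_2 = (0, 0, 1, 0)ᵀ

Let N = A − (1)·I. We want v_2 with N^2 v_2 = 0 but N^1 v_2 ≠ 0; then v_{j-1} := N · v_j for j = 2, …, 2.

Pick v_2 = (0, 0, 1, 0)ᵀ.
Then v_1 = N · v_2 = (1, 0, 0, 0)ᵀ.

Sanity check: (A − (1)·I) v_1 = (0, 0, 0, 0)ᵀ = 0. ✓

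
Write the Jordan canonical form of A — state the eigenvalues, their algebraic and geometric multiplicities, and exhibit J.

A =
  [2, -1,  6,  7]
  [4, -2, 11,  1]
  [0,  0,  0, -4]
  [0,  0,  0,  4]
J_3(0) ⊕ J_1(4)

The characteristic polynomial is
  det(x·I − A) = x^4 - 4*x^3 = x^3*(x - 4)

Eigenvalues and multiplicities (the geometric multiplicity of λ is n − rank(A − λI), which equals the number of Jordan blocks for λ):
  λ = 0: algebraic multiplicity = 3, geometric multiplicity = 1
  λ = 4: algebraic multiplicity = 1, geometric multiplicity = 1

Determining the block sizes for each eigenvalue:
  λ = 0: one block (gm = 1), so the single block has size am = 3 → block sizes [3]
  λ = 4: one block (gm = 1), so the single block has size am = 1 → block sizes [1]

Assembling the blocks gives a Jordan form
J =
  [0, 1, 0, 0]
  [0, 0, 1, 0]
  [0, 0, 0, 0]
  [0, 0, 0, 4]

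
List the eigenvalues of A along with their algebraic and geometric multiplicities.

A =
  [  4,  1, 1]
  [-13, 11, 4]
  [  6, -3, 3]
λ = 6: alg = 3, geom = 1

Step 1 — factor the characteristic polynomial to read off the algebraic multiplicities:
  χ_A(x) = (x - 6)^3

Step 2 — compute geometric multiplicities via the rank-nullity identity g(λ) = n − rank(A − λI):
  rank(A − (6)·I) = 2, so dim ker(A − (6)·I) = n − 2 = 1

Summary:
  λ = 6: algebraic multiplicity = 3, geometric multiplicity = 1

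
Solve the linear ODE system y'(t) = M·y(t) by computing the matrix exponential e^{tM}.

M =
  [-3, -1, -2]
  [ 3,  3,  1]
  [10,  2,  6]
e^{tM} =
  [t^2*exp(2*t) - 5*t*exp(2*t) + exp(2*t), -t*exp(2*t), t^2*exp(2*t)/2 - 2*t*exp(2*t)]
  [-t^2*exp(2*t) + 3*t*exp(2*t), t*exp(2*t) + exp(2*t), -t^2*exp(2*t)/2 + t*exp(2*t)]
  [-2*t^2*exp(2*t) + 10*t*exp(2*t), 2*t*exp(2*t), -t^2*exp(2*t) + 4*t*exp(2*t) + exp(2*t)]

Strategy: write M = P · J · P⁻¹ where J is a Jordan canonical form, so e^{tM} = P · e^{tJ} · P⁻¹, and e^{tJ} can be computed block-by-block.

M has Jordan form
J =
  [2, 1, 0]
  [0, 2, 1]
  [0, 0, 2]
(up to reordering of blocks).

Per-block formulas:
  For a 3×3 Jordan block J_3(2): exp(t · J_3(2)) = e^(2t)·(I + t·N + (t^2/2)·N^2), where N is the 3×3 nilpotent shift.

After assembling e^{tJ} and conjugating by P, we get:

e^{tM} =
  [t^2*exp(2*t) - 5*t*exp(2*t) + exp(2*t), -t*exp(2*t), t^2*exp(2*t)/2 - 2*t*exp(2*t)]
  [-t^2*exp(2*t) + 3*t*exp(2*t), t*exp(2*t) + exp(2*t), -t^2*exp(2*t)/2 + t*exp(2*t)]
  [-2*t^2*exp(2*t) + 10*t*exp(2*t), 2*t*exp(2*t), -t^2*exp(2*t) + 4*t*exp(2*t) + exp(2*t)]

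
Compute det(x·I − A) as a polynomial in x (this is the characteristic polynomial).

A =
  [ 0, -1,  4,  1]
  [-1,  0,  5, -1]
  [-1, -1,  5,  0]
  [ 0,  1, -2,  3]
x^4 - 8*x^3 + 24*x^2 - 32*x + 16

Expanding det(x·I − A) (e.g. by cofactor expansion or by noting that A is similar to its Jordan form J, which has the same characteristic polynomial as A) gives
  χ_A(x) = x^4 - 8*x^3 + 24*x^2 - 32*x + 16
which factors as (x - 2)^4. The eigenvalues (with algebraic multiplicities) are λ = 2 with multiplicity 4.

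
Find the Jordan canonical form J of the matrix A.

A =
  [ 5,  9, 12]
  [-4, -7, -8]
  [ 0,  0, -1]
J_2(-1) ⊕ J_1(-1)

The characteristic polynomial is
  det(x·I − A) = x^3 + 3*x^2 + 3*x + 1 = (x + 1)^3

Eigenvalues and multiplicities (the geometric multiplicity of λ is n − rank(A − λI), which equals the number of Jordan blocks for λ):
  λ = -1: algebraic multiplicity = 3, geometric multiplicity = 2

Determining the block sizes for each eigenvalue:
  λ = -1: 2 blocks summing to 3 forces exactly one block of size 2 and the rest size 1 → block sizes [2, 1]

Assembling the blocks gives a Jordan form
J =
  [-1,  1,  0]
  [ 0, -1,  0]
  [ 0,  0, -1]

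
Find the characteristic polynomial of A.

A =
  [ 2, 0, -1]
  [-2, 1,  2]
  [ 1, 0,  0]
x^3 - 3*x^2 + 3*x - 1

Expanding det(x·I − A) (e.g. by cofactor expansion or by noting that A is similar to its Jordan form J, which has the same characteristic polynomial as A) gives
  χ_A(x) = x^3 - 3*x^2 + 3*x - 1
which factors as (x - 1)^3. The eigenvalues (with algebraic multiplicities) are λ = 1 with multiplicity 3.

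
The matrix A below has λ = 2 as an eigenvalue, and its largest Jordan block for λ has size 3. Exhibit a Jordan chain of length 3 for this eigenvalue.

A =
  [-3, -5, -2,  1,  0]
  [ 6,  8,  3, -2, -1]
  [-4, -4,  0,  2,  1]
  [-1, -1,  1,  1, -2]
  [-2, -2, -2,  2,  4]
A Jordan chain for λ = 2 of length 3:
v_1 = (2, -2, 0, 0, 0)ᵀ
v_2 = (-5, 6, -4, -1, -2)ᵀ
v_3 = (1, 0, 0, 0, 0)ᵀ

Let N = A − (2)·I. We want v_3 with N^3 v_3 = 0 but N^2 v_3 ≠ 0; then v_{j-1} := N · v_j for j = 3, …, 2.

Pick v_3 = (1, 0, 0, 0, 0)ᵀ.
Then v_2 = N · v_3 = (-5, 6, -4, -1, -2)ᵀ.
Then v_1 = N · v_2 = (2, -2, 0, 0, 0)ᵀ.

Sanity check: (A − (2)·I) v_1 = (0, 0, 0, 0, 0)ᵀ = 0. ✓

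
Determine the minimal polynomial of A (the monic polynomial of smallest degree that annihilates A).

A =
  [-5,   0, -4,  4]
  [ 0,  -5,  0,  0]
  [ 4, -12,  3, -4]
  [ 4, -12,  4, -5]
x^2 + 6*x + 5

The characteristic polynomial is χ_A(x) = (x + 1)^2*(x + 5)^2, so the eigenvalues are known. The minimal polynomial is
  m_A(x) = Π_λ (x − λ)^{k_λ}
where k_λ is the size of the *largest* Jordan block for λ (equivalently, the smallest k with (A − λI)^k v = 0 for every generalised eigenvector v of λ).

  λ = -5: largest Jordan block has size 1, contributing (x + 5)
  λ = -1: largest Jordan block has size 1, contributing (x + 1)

So m_A(x) = (x + 1)*(x + 5) = x^2 + 6*x + 5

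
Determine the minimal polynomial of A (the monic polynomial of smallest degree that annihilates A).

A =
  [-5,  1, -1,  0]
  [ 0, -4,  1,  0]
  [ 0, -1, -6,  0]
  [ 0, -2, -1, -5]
x^3 + 15*x^2 + 75*x + 125

The characteristic polynomial is χ_A(x) = (x + 5)^4, so the eigenvalues are known. The minimal polynomial is
  m_A(x) = Π_λ (x − λ)^{k_λ}
where k_λ is the size of the *largest* Jordan block for λ (equivalently, the smallest k with (A − λI)^k v = 0 for every generalised eigenvector v of λ).

  λ = -5: largest Jordan block has size 3, contributing (x + 5)^3

So m_A(x) = (x + 5)^3 = x^3 + 15*x^2 + 75*x + 125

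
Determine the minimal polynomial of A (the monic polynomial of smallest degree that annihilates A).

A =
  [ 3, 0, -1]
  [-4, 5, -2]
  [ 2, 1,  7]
x^3 - 15*x^2 + 75*x - 125

The characteristic polynomial is χ_A(x) = (x - 5)^3, so the eigenvalues are known. The minimal polynomial is
  m_A(x) = Π_λ (x − λ)^{k_λ}
where k_λ is the size of the *largest* Jordan block for λ (equivalently, the smallest k with (A − λI)^k v = 0 for every generalised eigenvector v of λ).

  λ = 5: largest Jordan block has size 3, contributing (x − 5)^3

So m_A(x) = (x - 5)^3 = x^3 - 15*x^2 + 75*x - 125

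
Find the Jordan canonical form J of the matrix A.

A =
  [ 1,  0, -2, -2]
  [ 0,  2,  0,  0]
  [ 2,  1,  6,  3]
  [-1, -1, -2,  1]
J_1(2) ⊕ J_1(2) ⊕ J_2(3)

The characteristic polynomial is
  det(x·I − A) = x^4 - 10*x^3 + 37*x^2 - 60*x + 36 = (x - 3)^2*(x - 2)^2

Eigenvalues and multiplicities (the geometric multiplicity of λ is n − rank(A − λI), which equals the number of Jordan blocks for λ):
  λ = 2: algebraic multiplicity = 2, geometric multiplicity = 2
  λ = 3: algebraic multiplicity = 2, geometric multiplicity = 1

Determining the block sizes for each eigenvalue:
  λ = 2: gm = am = 2, so every block has size 1 → block sizes [1, 1]
  λ = 3: one block (gm = 1), so the single block has size am = 2 → block sizes [2]

Assembling the blocks gives a Jordan form
J =
  [2, 0, 0, 0]
  [0, 2, 0, 0]
  [0, 0, 3, 1]
  [0, 0, 0, 3]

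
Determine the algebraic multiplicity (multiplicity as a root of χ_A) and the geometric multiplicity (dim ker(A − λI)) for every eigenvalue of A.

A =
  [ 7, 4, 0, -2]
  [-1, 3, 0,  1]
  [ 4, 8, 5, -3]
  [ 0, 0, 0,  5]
λ = 5: alg = 4, geom = 2

Step 1 — factor the characteristic polynomial to read off the algebraic multiplicities:
  χ_A(x) = (x - 5)^4

Step 2 — compute geometric multiplicities via the rank-nullity identity g(λ) = n − rank(A − λI):
  rank(A − (5)·I) = 2, so dim ker(A − (5)·I) = n − 2 = 2

Summary:
  λ = 5: algebraic multiplicity = 4, geometric multiplicity = 2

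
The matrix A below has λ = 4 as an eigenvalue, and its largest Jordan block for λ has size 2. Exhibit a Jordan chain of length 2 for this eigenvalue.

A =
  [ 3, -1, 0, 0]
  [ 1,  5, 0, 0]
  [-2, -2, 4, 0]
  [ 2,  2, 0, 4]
A Jordan chain for λ = 4 of length 2:
v_1 = (-1, 1, -2, 2)ᵀ
v_2 = (1, 0, 0, 0)ᵀ

Let N = A − (4)·I. We want v_2 with N^2 v_2 = 0 but N^1 v_2 ≠ 0; then v_{j-1} := N · v_j for j = 2, …, 2.

Pick v_2 = (1, 0, 0, 0)ᵀ.
Then v_1 = N · v_2 = (-1, 1, -2, 2)ᵀ.

Sanity check: (A − (4)·I) v_1 = (0, 0, 0, 0)ᵀ = 0. ✓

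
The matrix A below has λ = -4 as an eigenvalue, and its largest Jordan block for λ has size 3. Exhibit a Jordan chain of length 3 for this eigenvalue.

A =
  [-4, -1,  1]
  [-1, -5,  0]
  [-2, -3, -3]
A Jordan chain for λ = -4 of length 3:
v_1 = (-1, 1, 1)ᵀ
v_2 = (0, -1, -2)ᵀ
v_3 = (1, 0, 0)ᵀ

Let N = A − (-4)·I. We want v_3 with N^3 v_3 = 0 but N^2 v_3 ≠ 0; then v_{j-1} := N · v_j for j = 3, …, 2.

Pick v_3 = (1, 0, 0)ᵀ.
Then v_2 = N · v_3 = (0, -1, -2)ᵀ.
Then v_1 = N · v_2 = (-1, 1, 1)ᵀ.

Sanity check: (A − (-4)·I) v_1 = (0, 0, 0)ᵀ = 0. ✓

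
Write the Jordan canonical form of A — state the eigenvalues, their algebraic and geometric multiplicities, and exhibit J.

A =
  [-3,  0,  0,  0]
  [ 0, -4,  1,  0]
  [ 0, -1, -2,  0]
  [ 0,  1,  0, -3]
J_3(-3) ⊕ J_1(-3)

The characteristic polynomial is
  det(x·I − A) = x^4 + 12*x^3 + 54*x^2 + 108*x + 81 = (x + 3)^4

Eigenvalues and multiplicities (the geometric multiplicity of λ is n − rank(A − λI), which equals the number of Jordan blocks for λ):
  λ = -3: algebraic multiplicity = 4, geometric multiplicity = 2

Determining the block sizes for each eigenvalue:
  λ = -3: with am = 4 and gm = 2, the partition is not yet determined (e.g. several partitions of 4 into 2 parts exist). Let N = A − (-3)·I. Computing rank(N^1) = 2, rank(N^2) = 1, rank(N^3) = 0; the number of blocks of size ≥ j is rank(N^{j−1}) − rank(N^j), giving [2, 1, 1]. So we have 1 block(s) of size 3, 1 block(s) of size 1 → block sizes [3, 1]

Assembling the blocks gives a Jordan form
J =
  [-3,  1,  0,  0]
  [ 0, -3,  1,  0]
  [ 0,  0, -3,  0]
  [ 0,  0,  0, -3]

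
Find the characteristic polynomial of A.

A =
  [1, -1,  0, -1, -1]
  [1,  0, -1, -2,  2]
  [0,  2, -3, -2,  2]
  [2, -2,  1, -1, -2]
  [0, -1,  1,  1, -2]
x^5 + 5*x^4 + 10*x^3 + 10*x^2 + 5*x + 1

Expanding det(x·I − A) (e.g. by cofactor expansion or by noting that A is similar to its Jordan form J, which has the same characteristic polynomial as A) gives
  χ_A(x) = x^5 + 5*x^4 + 10*x^3 + 10*x^2 + 5*x + 1
which factors as (x + 1)^5. The eigenvalues (with algebraic multiplicities) are λ = -1 with multiplicity 5.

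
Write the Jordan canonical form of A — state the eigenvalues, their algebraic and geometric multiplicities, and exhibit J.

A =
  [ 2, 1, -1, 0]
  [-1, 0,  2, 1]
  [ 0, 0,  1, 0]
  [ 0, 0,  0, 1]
J_3(1) ⊕ J_1(1)

The characteristic polynomial is
  det(x·I − A) = x^4 - 4*x^3 + 6*x^2 - 4*x + 1 = (x - 1)^4

Eigenvalues and multiplicities (the geometric multiplicity of λ is n − rank(A − λI), which equals the number of Jordan blocks for λ):
  λ = 1: algebraic multiplicity = 4, geometric multiplicity = 2

Determining the block sizes for each eigenvalue:
  λ = 1: with am = 4 and gm = 2, the partition is not yet determined (e.g. several partitions of 4 into 2 parts exist). Let N = A − (1)·I. Computing rank(N^1) = 2, rank(N^2) = 1, rank(N^3) = 0; the number of blocks of size ≥ j is rank(N^{j−1}) − rank(N^j), giving [2, 1, 1]. So we have 1 block(s) of size 3, 1 block(s) of size 1 → block sizes [3, 1]

Assembling the blocks gives a Jordan form
J =
  [1, 1, 0, 0]
  [0, 1, 1, 0]
  [0, 0, 1, 0]
  [0, 0, 0, 1]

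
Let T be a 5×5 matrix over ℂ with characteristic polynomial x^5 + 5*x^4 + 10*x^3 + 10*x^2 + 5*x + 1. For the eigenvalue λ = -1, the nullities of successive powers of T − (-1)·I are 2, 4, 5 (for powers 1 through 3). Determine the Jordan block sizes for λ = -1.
Block sizes for λ = -1: [3, 2]

From the dimensions of kernels of powers, the number of Jordan blocks of size at least j is d_j − d_{j−1} where d_j = dim ker(N^j) (with d_0 = 0). Computing the differences gives [2, 2, 1].
The number of blocks of size exactly k is (#blocks of size ≥ k) − (#blocks of size ≥ k + 1), so the partition is: 1 block(s) of size 2, 1 block(s) of size 3.
In nonincreasing order the block sizes are [3, 2].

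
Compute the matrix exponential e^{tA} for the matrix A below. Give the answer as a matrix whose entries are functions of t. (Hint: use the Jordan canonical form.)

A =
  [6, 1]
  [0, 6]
e^{tA} =
  [exp(6*t), t*exp(6*t)]
  [0, exp(6*t)]

Strategy: write A = P · J · P⁻¹ where J is a Jordan canonical form, so e^{tA} = P · e^{tJ} · P⁻¹, and e^{tJ} can be computed block-by-block.

A has Jordan form
J =
  [6, 1]
  [0, 6]
(up to reordering of blocks).

Per-block formulas:
  For a 2×2 Jordan block J_2(6): exp(t · J_2(6)) = e^(6t)·(I + t·N), where N is the 2×2 nilpotent shift.

After assembling e^{tJ} and conjugating by P, we get:

e^{tA} =
  [exp(6*t), t*exp(6*t)]
  [0, exp(6*t)]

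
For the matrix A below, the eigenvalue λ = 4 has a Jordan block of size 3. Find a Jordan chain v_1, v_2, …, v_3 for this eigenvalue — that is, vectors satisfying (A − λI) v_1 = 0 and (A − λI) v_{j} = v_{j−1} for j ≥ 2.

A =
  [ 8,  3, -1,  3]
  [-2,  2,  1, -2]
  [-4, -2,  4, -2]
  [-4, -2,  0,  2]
A Jordan chain for λ = 4 of length 3:
v_1 = (2, 0, -4, -4)ᵀ
v_2 = (4, -2, -4, -4)ᵀ
v_3 = (1, 0, 0, 0)ᵀ

Let N = A − (4)·I. We want v_3 with N^3 v_3 = 0 but N^2 v_3 ≠ 0; then v_{j-1} := N · v_j for j = 3, …, 2.

Pick v_3 = (1, 0, 0, 0)ᵀ.
Then v_2 = N · v_3 = (4, -2, -4, -4)ᵀ.
Then v_1 = N · v_2 = (2, 0, -4, -4)ᵀ.

Sanity check: (A − (4)·I) v_1 = (0, 0, 0, 0)ᵀ = 0. ✓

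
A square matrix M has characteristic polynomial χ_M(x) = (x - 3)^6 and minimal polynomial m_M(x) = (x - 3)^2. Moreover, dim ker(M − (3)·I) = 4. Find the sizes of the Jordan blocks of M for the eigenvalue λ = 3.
Block sizes for λ = 3: [2, 2, 1, 1]

Step 1 — from the characteristic polynomial, algebraic multiplicity of λ = 3 is 6. From dim ker(M − (3)·I) = 4, there are exactly 4 Jordan blocks for λ = 3.
Step 2 — from the minimal polynomial, the factor (x − 3)^2 tells us the largest block for λ = 3 has size 2.
Step 3 — with total size 6, 4 blocks, and largest block 2, the block sizes (in nonincreasing order) are [2, 2, 1, 1].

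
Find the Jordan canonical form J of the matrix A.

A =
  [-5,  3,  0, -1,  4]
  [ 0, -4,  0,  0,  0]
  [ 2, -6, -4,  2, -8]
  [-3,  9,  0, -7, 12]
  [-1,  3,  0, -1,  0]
J_2(-4) ⊕ J_1(-4) ⊕ J_1(-4) ⊕ J_1(-4)

The characteristic polynomial is
  det(x·I − A) = x^5 + 20*x^4 + 160*x^3 + 640*x^2 + 1280*x + 1024 = (x + 4)^5

Eigenvalues and multiplicities (the geometric multiplicity of λ is n − rank(A − λI), which equals the number of Jordan blocks for λ):
  λ = -4: algebraic multiplicity = 5, geometric multiplicity = 4

Determining the block sizes for each eigenvalue:
  λ = -4: 4 blocks summing to 5 forces exactly one block of size 2 and the rest size 1 → block sizes [2, 1, 1, 1]

Assembling the blocks gives a Jordan form
J =
  [-4,  1,  0,  0,  0]
  [ 0, -4,  0,  0,  0]
  [ 0,  0, -4,  0,  0]
  [ 0,  0,  0, -4,  0]
  [ 0,  0,  0,  0, -4]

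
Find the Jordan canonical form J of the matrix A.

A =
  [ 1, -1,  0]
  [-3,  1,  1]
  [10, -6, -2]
J_3(0)

The characteristic polynomial is
  det(x·I − A) = x^3

Eigenvalues and multiplicities (the geometric multiplicity of λ is n − rank(A − λI), which equals the number of Jordan blocks for λ):
  λ = 0: algebraic multiplicity = 3, geometric multiplicity = 1

Determining the block sizes for each eigenvalue:
  λ = 0: one block (gm = 1), so the single block has size am = 3 → block sizes [3]

Assembling the blocks gives a Jordan form
J =
  [0, 1, 0]
  [0, 0, 1]
  [0, 0, 0]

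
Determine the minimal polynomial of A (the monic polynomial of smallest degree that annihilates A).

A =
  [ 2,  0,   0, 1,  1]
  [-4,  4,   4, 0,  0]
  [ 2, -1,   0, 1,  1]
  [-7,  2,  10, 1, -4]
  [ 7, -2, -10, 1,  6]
x^3 - 9*x^2 + 24*x - 20

The characteristic polynomial is χ_A(x) = (x - 5)*(x - 2)^4, so the eigenvalues are known. The minimal polynomial is
  m_A(x) = Π_λ (x − λ)^{k_λ}
where k_λ is the size of the *largest* Jordan block for λ (equivalently, the smallest k with (A − λI)^k v = 0 for every generalised eigenvector v of λ).

  λ = 2: largest Jordan block has size 2, contributing (x − 2)^2
  λ = 5: largest Jordan block has size 1, contributing (x − 5)

So m_A(x) = (x - 5)*(x - 2)^2 = x^3 - 9*x^2 + 24*x - 20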